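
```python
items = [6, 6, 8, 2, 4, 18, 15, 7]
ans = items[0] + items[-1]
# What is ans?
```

items has length 8. items[0] = 6.
items has length 8. Negative index -1 maps to positive index 8 + (-1) = 7. items[7] = 7.
Sum: 6 + 7 = 13.

13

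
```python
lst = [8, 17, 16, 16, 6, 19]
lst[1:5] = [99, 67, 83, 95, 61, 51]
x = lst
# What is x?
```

lst starts as [8, 17, 16, 16, 6, 19] (length 6). The slice lst[1:5] covers indices [1, 2, 3, 4] with values [17, 16, 16, 6]. Replacing that slice with [99, 67, 83, 95, 61, 51] (different length) produces [8, 99, 67, 83, 95, 61, 51, 19].

[8, 99, 67, 83, 95, 61, 51, 19]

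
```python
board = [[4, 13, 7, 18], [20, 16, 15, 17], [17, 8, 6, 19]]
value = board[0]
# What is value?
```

board has 3 rows. Row 0 is [4, 13, 7, 18].

[4, 13, 7, 18]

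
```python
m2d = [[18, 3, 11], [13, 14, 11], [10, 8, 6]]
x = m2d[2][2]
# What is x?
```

m2d[2] = [10, 8, 6]. Taking column 2 of that row yields 6.

6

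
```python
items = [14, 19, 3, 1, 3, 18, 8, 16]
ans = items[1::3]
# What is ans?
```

items has length 8. The slice items[1::3] selects indices [1, 4, 7] (1->19, 4->3, 7->16), giving [19, 3, 16].

[19, 3, 16]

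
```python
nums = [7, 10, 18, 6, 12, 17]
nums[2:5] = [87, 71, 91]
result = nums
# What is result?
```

nums starts as [7, 10, 18, 6, 12, 17] (length 6). The slice nums[2:5] covers indices [2, 3, 4] with values [18, 6, 12]. Replacing that slice with [87, 71, 91] (same length) produces [7, 10, 87, 71, 91, 17].

[7, 10, 87, 71, 91, 17]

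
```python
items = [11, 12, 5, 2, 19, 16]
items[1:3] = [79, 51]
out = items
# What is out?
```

items starts as [11, 12, 5, 2, 19, 16] (length 6). The slice items[1:3] covers indices [1, 2] with values [12, 5]. Replacing that slice with [79, 51] (same length) produces [11, 79, 51, 2, 19, 16].

[11, 79, 51, 2, 19, 16]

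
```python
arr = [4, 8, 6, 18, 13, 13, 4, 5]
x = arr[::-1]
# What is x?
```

arr has length 8. The slice arr[::-1] selects indices [7, 6, 5, 4, 3, 2, 1, 0] (7->5, 6->4, 5->13, 4->13, 3->18, 2->6, 1->8, 0->4), giving [5, 4, 13, 13, 18, 6, 8, 4].

[5, 4, 13, 13, 18, 6, 8, 4]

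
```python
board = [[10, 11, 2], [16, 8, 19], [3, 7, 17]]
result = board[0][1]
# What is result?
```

board[0] = [10, 11, 2]. Taking column 1 of that row yields 11.

11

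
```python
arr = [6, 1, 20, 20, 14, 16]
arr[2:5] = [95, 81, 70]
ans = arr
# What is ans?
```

arr starts as [6, 1, 20, 20, 14, 16] (length 6). The slice arr[2:5] covers indices [2, 3, 4] with values [20, 20, 14]. Replacing that slice with [95, 81, 70] (same length) produces [6, 1, 95, 81, 70, 16].

[6, 1, 95, 81, 70, 16]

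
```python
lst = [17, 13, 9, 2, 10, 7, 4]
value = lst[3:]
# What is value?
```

lst has length 7. The slice lst[3:] selects indices [3, 4, 5, 6] (3->2, 4->10, 5->7, 6->4), giving [2, 10, 7, 4].

[2, 10, 7, 4]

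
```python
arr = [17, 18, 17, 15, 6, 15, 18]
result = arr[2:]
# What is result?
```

arr has length 7. The slice arr[2:] selects indices [2, 3, 4, 5, 6] (2->17, 3->15, 4->6, 5->15, 6->18), giving [17, 15, 6, 15, 18].

[17, 15, 6, 15, 18]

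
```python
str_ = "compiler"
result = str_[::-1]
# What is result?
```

str_ has length 8. The slice str_[::-1] selects indices [7, 6, 5, 4, 3, 2, 1, 0] (7->'r', 6->'e', 5->'l', 4->'i', 3->'p', 2->'m', 1->'o', 0->'c'), giving 'relipmoc'.

'relipmoc'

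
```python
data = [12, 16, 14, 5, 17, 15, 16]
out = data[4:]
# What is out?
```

data has length 7. The slice data[4:] selects indices [4, 5, 6] (4->17, 5->15, 6->16), giving [17, 15, 16].

[17, 15, 16]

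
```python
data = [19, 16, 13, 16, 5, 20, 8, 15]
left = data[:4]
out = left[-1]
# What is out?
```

data has length 8. The slice data[:4] selects indices [0, 1, 2, 3] (0->19, 1->16, 2->13, 3->16), giving [19, 16, 13, 16]. So left = [19, 16, 13, 16]. Then left[-1] = 16.

16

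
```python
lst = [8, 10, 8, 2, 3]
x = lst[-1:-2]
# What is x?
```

lst has length 5. The slice lst[-1:-2] resolves to an empty index range, so the result is [].

[]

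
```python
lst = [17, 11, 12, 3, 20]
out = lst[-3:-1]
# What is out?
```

lst has length 5. The slice lst[-3:-1] selects indices [2, 3] (2->12, 3->3), giving [12, 3].

[12, 3]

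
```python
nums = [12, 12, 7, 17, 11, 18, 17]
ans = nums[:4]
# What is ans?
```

nums has length 7. The slice nums[:4] selects indices [0, 1, 2, 3] (0->12, 1->12, 2->7, 3->17), giving [12, 12, 7, 17].

[12, 12, 7, 17]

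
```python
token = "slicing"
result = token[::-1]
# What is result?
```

token has length 7. The slice token[::-1] selects indices [6, 5, 4, 3, 2, 1, 0] (6->'g', 5->'n', 4->'i', 3->'c', 2->'i', 1->'l', 0->'s'), giving 'gnicils'.

'gnicils'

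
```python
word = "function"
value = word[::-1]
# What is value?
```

word has length 8. The slice word[::-1] selects indices [7, 6, 5, 4, 3, 2, 1, 0] (7->'n', 6->'o', 5->'i', 4->'t', 3->'c', 2->'n', 1->'u', 0->'f'), giving 'noitcnuf'.

'noitcnuf'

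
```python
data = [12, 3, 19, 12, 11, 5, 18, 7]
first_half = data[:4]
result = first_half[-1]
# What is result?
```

data has length 8. The slice data[:4] selects indices [0, 1, 2, 3] (0->12, 1->3, 2->19, 3->12), giving [12, 3, 19, 12]. So first_half = [12, 3, 19, 12]. Then first_half[-1] = 12.

12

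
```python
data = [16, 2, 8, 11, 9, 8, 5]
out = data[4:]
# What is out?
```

data has length 7. The slice data[4:] selects indices [4, 5, 6] (4->9, 5->8, 6->5), giving [9, 8, 5].

[9, 8, 5]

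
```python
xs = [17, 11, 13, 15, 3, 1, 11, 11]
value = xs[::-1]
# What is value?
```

xs has length 8. The slice xs[::-1] selects indices [7, 6, 5, 4, 3, 2, 1, 0] (7->11, 6->11, 5->1, 4->3, 3->15, 2->13, 1->11, 0->17), giving [11, 11, 1, 3, 15, 13, 11, 17].

[11, 11, 1, 3, 15, 13, 11, 17]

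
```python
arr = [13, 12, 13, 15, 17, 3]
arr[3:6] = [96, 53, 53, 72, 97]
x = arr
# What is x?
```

arr starts as [13, 12, 13, 15, 17, 3] (length 6). The slice arr[3:6] covers indices [3, 4, 5] with values [15, 17, 3]. Replacing that slice with [96, 53, 53, 72, 97] (different length) produces [13, 12, 13, 96, 53, 53, 72, 97].

[13, 12, 13, 96, 53, 53, 72, 97]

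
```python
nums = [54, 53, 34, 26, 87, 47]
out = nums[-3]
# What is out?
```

nums has length 6. Negative index -3 maps to positive index 6 + (-3) = 3. nums[3] = 26.

26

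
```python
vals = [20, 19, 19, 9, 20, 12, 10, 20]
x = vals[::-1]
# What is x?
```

vals has length 8. The slice vals[::-1] selects indices [7, 6, 5, 4, 3, 2, 1, 0] (7->20, 6->10, 5->12, 4->20, 3->9, 2->19, 1->19, 0->20), giving [20, 10, 12, 20, 9, 19, 19, 20].

[20, 10, 12, 20, 9, 19, 19, 20]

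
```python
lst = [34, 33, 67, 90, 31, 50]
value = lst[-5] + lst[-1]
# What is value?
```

lst has length 6. Negative index -5 maps to positive index 6 + (-5) = 1. lst[1] = 33.
lst has length 6. Negative index -1 maps to positive index 6 + (-1) = 5. lst[5] = 50.
Sum: 33 + 50 = 83.

83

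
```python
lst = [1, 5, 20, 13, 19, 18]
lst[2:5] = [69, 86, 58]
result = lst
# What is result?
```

lst starts as [1, 5, 20, 13, 19, 18] (length 6). The slice lst[2:5] covers indices [2, 3, 4] with values [20, 13, 19]. Replacing that slice with [69, 86, 58] (same length) produces [1, 5, 69, 86, 58, 18].

[1, 5, 69, 86, 58, 18]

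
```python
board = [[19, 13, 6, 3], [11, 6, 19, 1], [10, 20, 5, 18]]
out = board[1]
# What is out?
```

board has 3 rows. Row 1 is [11, 6, 19, 1].

[11, 6, 19, 1]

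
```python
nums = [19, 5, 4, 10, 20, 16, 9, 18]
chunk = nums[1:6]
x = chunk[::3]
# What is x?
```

nums has length 8. The slice nums[1:6] selects indices [1, 2, 3, 4, 5] (1->5, 2->4, 3->10, 4->20, 5->16), giving [5, 4, 10, 20, 16]. So chunk = [5, 4, 10, 20, 16]. chunk has length 5. The slice chunk[::3] selects indices [0, 3] (0->5, 3->20), giving [5, 20].

[5, 20]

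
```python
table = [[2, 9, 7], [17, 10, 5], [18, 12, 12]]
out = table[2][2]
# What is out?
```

table[2] = [18, 12, 12]. Taking column 2 of that row yields 12.

12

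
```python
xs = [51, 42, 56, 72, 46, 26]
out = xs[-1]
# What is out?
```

xs has length 6. Negative index -1 maps to positive index 6 + (-1) = 5. xs[5] = 26.

26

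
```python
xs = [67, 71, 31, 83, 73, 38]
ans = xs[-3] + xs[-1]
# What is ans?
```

xs has length 6. Negative index -3 maps to positive index 6 + (-3) = 3. xs[3] = 83.
xs has length 6. Negative index -1 maps to positive index 6 + (-1) = 5. xs[5] = 38.
Sum: 83 + 38 = 121.

121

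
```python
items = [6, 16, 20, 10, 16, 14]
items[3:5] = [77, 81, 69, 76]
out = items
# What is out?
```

items starts as [6, 16, 20, 10, 16, 14] (length 6). The slice items[3:5] covers indices [3, 4] with values [10, 16]. Replacing that slice with [77, 81, 69, 76] (different length) produces [6, 16, 20, 77, 81, 69, 76, 14].

[6, 16, 20, 77, 81, 69, 76, 14]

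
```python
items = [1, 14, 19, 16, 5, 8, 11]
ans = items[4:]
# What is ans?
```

items has length 7. The slice items[4:] selects indices [4, 5, 6] (4->5, 5->8, 6->11), giving [5, 8, 11].

[5, 8, 11]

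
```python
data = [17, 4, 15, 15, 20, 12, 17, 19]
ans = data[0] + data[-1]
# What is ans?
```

data has length 8. data[0] = 17.
data has length 8. Negative index -1 maps to positive index 8 + (-1) = 7. data[7] = 19.
Sum: 17 + 19 = 36.

36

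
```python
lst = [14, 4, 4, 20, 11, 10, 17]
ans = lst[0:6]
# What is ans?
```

lst has length 7. The slice lst[0:6] selects indices [0, 1, 2, 3, 4, 5] (0->14, 1->4, 2->4, 3->20, 4->11, 5->10), giving [14, 4, 4, 20, 11, 10].

[14, 4, 4, 20, 11, 10]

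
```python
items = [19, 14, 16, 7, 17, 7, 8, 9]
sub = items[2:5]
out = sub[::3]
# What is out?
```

items has length 8. The slice items[2:5] selects indices [2, 3, 4] (2->16, 3->7, 4->17), giving [16, 7, 17]. So sub = [16, 7, 17]. sub has length 3. The slice sub[::3] selects indices [0] (0->16), giving [16].

[16]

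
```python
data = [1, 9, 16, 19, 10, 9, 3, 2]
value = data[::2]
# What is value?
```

data has length 8. The slice data[::2] selects indices [0, 2, 4, 6] (0->1, 2->16, 4->10, 6->3), giving [1, 16, 10, 3].

[1, 16, 10, 3]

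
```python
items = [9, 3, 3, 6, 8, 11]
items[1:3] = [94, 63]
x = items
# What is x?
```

items starts as [9, 3, 3, 6, 8, 11] (length 6). The slice items[1:3] covers indices [1, 2] with values [3, 3]. Replacing that slice with [94, 63] (same length) produces [9, 94, 63, 6, 8, 11].

[9, 94, 63, 6, 8, 11]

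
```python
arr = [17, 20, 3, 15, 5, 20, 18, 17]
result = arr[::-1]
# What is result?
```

arr has length 8. The slice arr[::-1] selects indices [7, 6, 5, 4, 3, 2, 1, 0] (7->17, 6->18, 5->20, 4->5, 3->15, 2->3, 1->20, 0->17), giving [17, 18, 20, 5, 15, 3, 20, 17].

[17, 18, 20, 5, 15, 3, 20, 17]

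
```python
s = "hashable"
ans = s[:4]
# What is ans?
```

s has length 8. The slice s[:4] selects indices [0, 1, 2, 3] (0->'h', 1->'a', 2->'s', 3->'h'), giving 'hash'.

'hash'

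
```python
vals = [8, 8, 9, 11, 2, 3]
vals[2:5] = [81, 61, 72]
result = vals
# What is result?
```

vals starts as [8, 8, 9, 11, 2, 3] (length 6). The slice vals[2:5] covers indices [2, 3, 4] with values [9, 11, 2]. Replacing that slice with [81, 61, 72] (same length) produces [8, 8, 81, 61, 72, 3].

[8, 8, 81, 61, 72, 3]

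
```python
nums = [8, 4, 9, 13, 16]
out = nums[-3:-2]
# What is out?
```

nums has length 5. The slice nums[-3:-2] selects indices [2] (2->9), giving [9].

[9]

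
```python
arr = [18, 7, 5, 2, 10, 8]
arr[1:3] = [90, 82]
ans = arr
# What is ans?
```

arr starts as [18, 7, 5, 2, 10, 8] (length 6). The slice arr[1:3] covers indices [1, 2] with values [7, 5]. Replacing that slice with [90, 82] (same length) produces [18, 90, 82, 2, 10, 8].

[18, 90, 82, 2, 10, 8]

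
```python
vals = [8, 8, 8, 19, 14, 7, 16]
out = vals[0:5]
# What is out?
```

vals has length 7. The slice vals[0:5] selects indices [0, 1, 2, 3, 4] (0->8, 1->8, 2->8, 3->19, 4->14), giving [8, 8, 8, 19, 14].

[8, 8, 8, 19, 14]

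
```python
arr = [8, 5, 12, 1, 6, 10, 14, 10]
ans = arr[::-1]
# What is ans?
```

arr has length 8. The slice arr[::-1] selects indices [7, 6, 5, 4, 3, 2, 1, 0] (7->10, 6->14, 5->10, 4->6, 3->1, 2->12, 1->5, 0->8), giving [10, 14, 10, 6, 1, 12, 5, 8].

[10, 14, 10, 6, 1, 12, 5, 8]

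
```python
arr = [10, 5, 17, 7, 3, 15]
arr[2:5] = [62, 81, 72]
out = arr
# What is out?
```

arr starts as [10, 5, 17, 7, 3, 15] (length 6). The slice arr[2:5] covers indices [2, 3, 4] with values [17, 7, 3]. Replacing that slice with [62, 81, 72] (same length) produces [10, 5, 62, 81, 72, 15].

[10, 5, 62, 81, 72, 15]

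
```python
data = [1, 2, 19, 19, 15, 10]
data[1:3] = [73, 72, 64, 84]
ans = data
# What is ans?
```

data starts as [1, 2, 19, 19, 15, 10] (length 6). The slice data[1:3] covers indices [1, 2] with values [2, 19]. Replacing that slice with [73, 72, 64, 84] (different length) produces [1, 73, 72, 64, 84, 19, 15, 10].

[1, 73, 72, 64, 84, 19, 15, 10]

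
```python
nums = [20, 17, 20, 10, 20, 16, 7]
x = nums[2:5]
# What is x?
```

nums has length 7. The slice nums[2:5] selects indices [2, 3, 4] (2->20, 3->10, 4->20), giving [20, 10, 20].

[20, 10, 20]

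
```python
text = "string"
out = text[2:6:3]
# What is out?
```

text has length 6. The slice text[2:6:3] selects indices [2, 5] (2->'r', 5->'g'), giving 'rg'.

'rg'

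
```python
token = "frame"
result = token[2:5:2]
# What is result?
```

token has length 5. The slice token[2:5:2] selects indices [2, 4] (2->'a', 4->'e'), giving 'ae'.

'ae'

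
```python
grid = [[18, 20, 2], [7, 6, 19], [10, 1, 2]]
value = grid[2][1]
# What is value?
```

grid[2] = [10, 1, 2]. Taking column 1 of that row yields 1.

1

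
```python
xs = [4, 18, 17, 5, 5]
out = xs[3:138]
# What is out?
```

xs has length 5. The slice xs[3:138] selects indices [3, 4] (3->5, 4->5), giving [5, 5].

[5, 5]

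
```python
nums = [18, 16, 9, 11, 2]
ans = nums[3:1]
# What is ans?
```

nums has length 5. The slice nums[3:1] resolves to an empty index range, so the result is [].

[]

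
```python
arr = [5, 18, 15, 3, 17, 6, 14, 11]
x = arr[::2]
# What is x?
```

arr has length 8. The slice arr[::2] selects indices [0, 2, 4, 6] (0->5, 2->15, 4->17, 6->14), giving [5, 15, 17, 14].

[5, 15, 17, 14]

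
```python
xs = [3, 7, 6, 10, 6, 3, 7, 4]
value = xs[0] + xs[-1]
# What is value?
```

xs has length 8. xs[0] = 3.
xs has length 8. Negative index -1 maps to positive index 8 + (-1) = 7. xs[7] = 4.
Sum: 3 + 4 = 7.

7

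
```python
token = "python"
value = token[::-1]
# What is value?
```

token has length 6. The slice token[::-1] selects indices [5, 4, 3, 2, 1, 0] (5->'n', 4->'o', 3->'h', 2->'t', 1->'y', 0->'p'), giving 'nohtyp'.

'nohtyp'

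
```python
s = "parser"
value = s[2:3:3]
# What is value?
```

s has length 6. The slice s[2:3:3] selects indices [2] (2->'r'), giving 'r'.

'r'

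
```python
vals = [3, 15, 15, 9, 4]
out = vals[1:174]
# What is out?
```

vals has length 5. The slice vals[1:174] selects indices [1, 2, 3, 4] (1->15, 2->15, 3->9, 4->4), giving [15, 15, 9, 4].

[15, 15, 9, 4]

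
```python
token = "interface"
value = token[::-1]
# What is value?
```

token has length 9. The slice token[::-1] selects indices [8, 7, 6, 5, 4, 3, 2, 1, 0] (8->'e', 7->'c', 6->'a', 5->'f', 4->'r', 3->'e', 2->'t', 1->'n', 0->'i'), giving 'ecafretni'.

'ecafretni'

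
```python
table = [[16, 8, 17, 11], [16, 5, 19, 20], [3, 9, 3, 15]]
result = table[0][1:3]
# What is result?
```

table[0] = [16, 8, 17, 11]. table[0] has length 4. The slice table[0][1:3] selects indices [1, 2] (1->8, 2->17), giving [8, 17].

[8, 17]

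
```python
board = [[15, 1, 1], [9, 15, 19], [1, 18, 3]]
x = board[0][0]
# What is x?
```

board[0] = [15, 1, 1]. Taking column 0 of that row yields 15.

15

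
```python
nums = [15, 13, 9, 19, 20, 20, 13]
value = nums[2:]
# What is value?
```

nums has length 7. The slice nums[2:] selects indices [2, 3, 4, 5, 6] (2->9, 3->19, 4->20, 5->20, 6->13), giving [9, 19, 20, 20, 13].

[9, 19, 20, 20, 13]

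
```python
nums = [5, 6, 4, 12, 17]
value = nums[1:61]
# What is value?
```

nums has length 5. The slice nums[1:61] selects indices [1, 2, 3, 4] (1->6, 2->4, 3->12, 4->17), giving [6, 4, 12, 17].

[6, 4, 12, 17]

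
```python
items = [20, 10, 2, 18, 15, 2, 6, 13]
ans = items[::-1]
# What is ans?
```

items has length 8. The slice items[::-1] selects indices [7, 6, 5, 4, 3, 2, 1, 0] (7->13, 6->6, 5->2, 4->15, 3->18, 2->2, 1->10, 0->20), giving [13, 6, 2, 15, 18, 2, 10, 20].

[13, 6, 2, 15, 18, 2, 10, 20]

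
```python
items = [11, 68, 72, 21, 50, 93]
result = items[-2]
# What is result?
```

items has length 6. Negative index -2 maps to positive index 6 + (-2) = 4. items[4] = 50.

50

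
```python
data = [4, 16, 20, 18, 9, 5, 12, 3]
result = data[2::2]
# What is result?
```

data has length 8. The slice data[2::2] selects indices [2, 4, 6] (2->20, 4->9, 6->12), giving [20, 9, 12].

[20, 9, 12]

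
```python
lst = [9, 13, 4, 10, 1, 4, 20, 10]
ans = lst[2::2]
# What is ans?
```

lst has length 8. The slice lst[2::2] selects indices [2, 4, 6] (2->4, 4->1, 6->20), giving [4, 1, 20].

[4, 1, 20]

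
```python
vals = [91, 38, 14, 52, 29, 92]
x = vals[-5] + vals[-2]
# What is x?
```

vals has length 6. Negative index -5 maps to positive index 6 + (-5) = 1. vals[1] = 38.
vals has length 6. Negative index -2 maps to positive index 6 + (-2) = 4. vals[4] = 29.
Sum: 38 + 29 = 67.

67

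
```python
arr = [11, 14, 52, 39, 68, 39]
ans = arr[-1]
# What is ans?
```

arr has length 6. Negative index -1 maps to positive index 6 + (-1) = 5. arr[5] = 39.

39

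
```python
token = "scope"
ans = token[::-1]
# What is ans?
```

token has length 5. The slice token[::-1] selects indices [4, 3, 2, 1, 0] (4->'e', 3->'p', 2->'o', 1->'c', 0->'s'), giving 'epocs'.

'epocs'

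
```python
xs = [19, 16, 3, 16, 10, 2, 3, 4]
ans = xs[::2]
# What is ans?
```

xs has length 8. The slice xs[::2] selects indices [0, 2, 4, 6] (0->19, 2->3, 4->10, 6->3), giving [19, 3, 10, 3].

[19, 3, 10, 3]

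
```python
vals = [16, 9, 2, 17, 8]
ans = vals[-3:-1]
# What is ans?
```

vals has length 5. The slice vals[-3:-1] selects indices [2, 3] (2->2, 3->17), giving [2, 17].

[2, 17]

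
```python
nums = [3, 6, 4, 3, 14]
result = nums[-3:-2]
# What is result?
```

nums has length 5. The slice nums[-3:-2] selects indices [2] (2->4), giving [4].

[4]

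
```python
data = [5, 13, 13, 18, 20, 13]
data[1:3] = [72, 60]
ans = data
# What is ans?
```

data starts as [5, 13, 13, 18, 20, 13] (length 6). The slice data[1:3] covers indices [1, 2] with values [13, 13]. Replacing that slice with [72, 60] (same length) produces [5, 72, 60, 18, 20, 13].

[5, 72, 60, 18, 20, 13]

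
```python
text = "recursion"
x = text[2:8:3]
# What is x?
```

text has length 9. The slice text[2:8:3] selects indices [2, 5] (2->'c', 5->'s'), giving 'cs'.

'cs'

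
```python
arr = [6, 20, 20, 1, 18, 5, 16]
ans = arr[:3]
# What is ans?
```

arr has length 7. The slice arr[:3] selects indices [0, 1, 2] (0->6, 1->20, 2->20), giving [6, 20, 20].

[6, 20, 20]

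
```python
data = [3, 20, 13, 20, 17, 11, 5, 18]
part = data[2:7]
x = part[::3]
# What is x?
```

data has length 8. The slice data[2:7] selects indices [2, 3, 4, 5, 6] (2->13, 3->20, 4->17, 5->11, 6->5), giving [13, 20, 17, 11, 5]. So part = [13, 20, 17, 11, 5]. part has length 5. The slice part[::3] selects indices [0, 3] (0->13, 3->11), giving [13, 11].

[13, 11]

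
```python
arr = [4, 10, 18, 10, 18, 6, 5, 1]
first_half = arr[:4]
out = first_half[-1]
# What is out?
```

arr has length 8. The slice arr[:4] selects indices [0, 1, 2, 3] (0->4, 1->10, 2->18, 3->10), giving [4, 10, 18, 10]. So first_half = [4, 10, 18, 10]. Then first_half[-1] = 10.

10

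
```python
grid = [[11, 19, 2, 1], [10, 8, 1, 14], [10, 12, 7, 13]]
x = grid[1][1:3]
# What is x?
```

grid[1] = [10, 8, 1, 14]. grid[1] has length 4. The slice grid[1][1:3] selects indices [1, 2] (1->8, 2->1), giving [8, 1].

[8, 1]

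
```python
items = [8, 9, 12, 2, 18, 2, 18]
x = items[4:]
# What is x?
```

items has length 7. The slice items[4:] selects indices [4, 5, 6] (4->18, 5->2, 6->18), giving [18, 2, 18].

[18, 2, 18]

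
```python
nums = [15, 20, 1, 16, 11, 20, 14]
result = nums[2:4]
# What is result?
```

nums has length 7. The slice nums[2:4] selects indices [2, 3] (2->1, 3->16), giving [1, 16].

[1, 16]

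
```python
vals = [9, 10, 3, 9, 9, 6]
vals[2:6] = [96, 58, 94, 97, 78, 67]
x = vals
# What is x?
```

vals starts as [9, 10, 3, 9, 9, 6] (length 6). The slice vals[2:6] covers indices [2, 3, 4, 5] with values [3, 9, 9, 6]. Replacing that slice with [96, 58, 94, 97, 78, 67] (different length) produces [9, 10, 96, 58, 94, 97, 78, 67].

[9, 10, 96, 58, 94, 97, 78, 67]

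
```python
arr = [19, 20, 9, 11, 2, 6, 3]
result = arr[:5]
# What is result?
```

arr has length 7. The slice arr[:5] selects indices [0, 1, 2, 3, 4] (0->19, 1->20, 2->9, 3->11, 4->2), giving [19, 20, 9, 11, 2].

[19, 20, 9, 11, 2]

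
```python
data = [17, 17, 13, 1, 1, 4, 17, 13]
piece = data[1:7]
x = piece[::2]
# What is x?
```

data has length 8. The slice data[1:7] selects indices [1, 2, 3, 4, 5, 6] (1->17, 2->13, 3->1, 4->1, 5->4, 6->17), giving [17, 13, 1, 1, 4, 17]. So piece = [17, 13, 1, 1, 4, 17]. piece has length 6. The slice piece[::2] selects indices [0, 2, 4] (0->17, 2->1, 4->4), giving [17, 1, 4].

[17, 1, 4]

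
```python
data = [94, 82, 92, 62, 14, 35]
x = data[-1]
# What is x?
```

data has length 6. Negative index -1 maps to positive index 6 + (-1) = 5. data[5] = 35.

35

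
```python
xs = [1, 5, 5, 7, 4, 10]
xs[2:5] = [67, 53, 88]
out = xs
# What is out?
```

xs starts as [1, 5, 5, 7, 4, 10] (length 6). The slice xs[2:5] covers indices [2, 3, 4] with values [5, 7, 4]. Replacing that slice with [67, 53, 88] (same length) produces [1, 5, 67, 53, 88, 10].

[1, 5, 67, 53, 88, 10]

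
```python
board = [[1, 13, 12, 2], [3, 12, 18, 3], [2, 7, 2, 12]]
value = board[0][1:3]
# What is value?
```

board[0] = [1, 13, 12, 2]. board[0] has length 4. The slice board[0][1:3] selects indices [1, 2] (1->13, 2->12), giving [13, 12].

[13, 12]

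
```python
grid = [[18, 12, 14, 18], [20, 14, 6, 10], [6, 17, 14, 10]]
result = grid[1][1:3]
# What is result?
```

grid[1] = [20, 14, 6, 10]. grid[1] has length 4. The slice grid[1][1:3] selects indices [1, 2] (1->14, 2->6), giving [14, 6].

[14, 6]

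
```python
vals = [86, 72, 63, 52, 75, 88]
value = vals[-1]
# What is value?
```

vals has length 6. Negative index -1 maps to positive index 6 + (-1) = 5. vals[5] = 88.

88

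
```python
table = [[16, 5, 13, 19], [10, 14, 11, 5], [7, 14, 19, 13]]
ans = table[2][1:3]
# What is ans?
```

table[2] = [7, 14, 19, 13]. table[2] has length 4. The slice table[2][1:3] selects indices [1, 2] (1->14, 2->19), giving [14, 19].

[14, 19]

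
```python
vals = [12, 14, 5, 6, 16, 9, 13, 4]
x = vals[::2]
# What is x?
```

vals has length 8. The slice vals[::2] selects indices [0, 2, 4, 6] (0->12, 2->5, 4->16, 6->13), giving [12, 5, 16, 13].

[12, 5, 16, 13]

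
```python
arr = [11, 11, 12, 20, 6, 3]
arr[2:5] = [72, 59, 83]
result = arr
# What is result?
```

arr starts as [11, 11, 12, 20, 6, 3] (length 6). The slice arr[2:5] covers indices [2, 3, 4] with values [12, 20, 6]. Replacing that slice with [72, 59, 83] (same length) produces [11, 11, 72, 59, 83, 3].

[11, 11, 72, 59, 83, 3]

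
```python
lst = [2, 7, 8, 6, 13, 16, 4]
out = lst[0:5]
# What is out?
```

lst has length 7. The slice lst[0:5] selects indices [0, 1, 2, 3, 4] (0->2, 1->7, 2->8, 3->6, 4->13), giving [2, 7, 8, 6, 13].

[2, 7, 8, 6, 13]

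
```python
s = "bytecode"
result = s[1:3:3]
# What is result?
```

s has length 8. The slice s[1:3:3] selects indices [1] (1->'y'), giving 'y'.

'y'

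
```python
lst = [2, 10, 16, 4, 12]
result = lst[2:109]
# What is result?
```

lst has length 5. The slice lst[2:109] selects indices [2, 3, 4] (2->16, 3->4, 4->12), giving [16, 4, 12].

[16, 4, 12]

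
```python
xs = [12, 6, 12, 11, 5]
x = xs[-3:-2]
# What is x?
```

xs has length 5. The slice xs[-3:-2] selects indices [2] (2->12), giving [12].

[12]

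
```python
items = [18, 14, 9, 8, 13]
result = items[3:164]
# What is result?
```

items has length 5. The slice items[3:164] selects indices [3, 4] (3->8, 4->13), giving [8, 13].

[8, 13]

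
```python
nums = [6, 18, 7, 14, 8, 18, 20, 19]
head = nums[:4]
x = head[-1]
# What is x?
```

nums has length 8. The slice nums[:4] selects indices [0, 1, 2, 3] (0->6, 1->18, 2->7, 3->14), giving [6, 18, 7, 14]. So head = [6, 18, 7, 14]. Then head[-1] = 14.

14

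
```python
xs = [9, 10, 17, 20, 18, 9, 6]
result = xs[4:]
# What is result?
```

xs has length 7. The slice xs[4:] selects indices [4, 5, 6] (4->18, 5->9, 6->6), giving [18, 9, 6].

[18, 9, 6]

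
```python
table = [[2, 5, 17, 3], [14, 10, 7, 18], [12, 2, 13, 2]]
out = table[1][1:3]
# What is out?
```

table[1] = [14, 10, 7, 18]. table[1] has length 4. The slice table[1][1:3] selects indices [1, 2] (1->10, 2->7), giving [10, 7].

[10, 7]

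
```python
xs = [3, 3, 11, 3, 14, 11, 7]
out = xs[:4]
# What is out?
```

xs has length 7. The slice xs[:4] selects indices [0, 1, 2, 3] (0->3, 1->3, 2->11, 3->3), giving [3, 3, 11, 3].

[3, 3, 11, 3]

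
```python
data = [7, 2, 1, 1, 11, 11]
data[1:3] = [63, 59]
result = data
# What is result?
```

data starts as [7, 2, 1, 1, 11, 11] (length 6). The slice data[1:3] covers indices [1, 2] with values [2, 1]. Replacing that slice with [63, 59] (same length) produces [7, 63, 59, 1, 11, 11].

[7, 63, 59, 1, 11, 11]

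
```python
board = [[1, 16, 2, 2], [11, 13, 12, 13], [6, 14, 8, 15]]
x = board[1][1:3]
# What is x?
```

board[1] = [11, 13, 12, 13]. board[1] has length 4. The slice board[1][1:3] selects indices [1, 2] (1->13, 2->12), giving [13, 12].

[13, 12]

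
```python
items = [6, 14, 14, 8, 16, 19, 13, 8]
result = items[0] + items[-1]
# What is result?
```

items has length 8. items[0] = 6.
items has length 8. Negative index -1 maps to positive index 8 + (-1) = 7. items[7] = 8.
Sum: 6 + 8 = 14.

14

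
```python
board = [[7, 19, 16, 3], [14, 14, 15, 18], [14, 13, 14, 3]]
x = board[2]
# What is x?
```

board has 3 rows. Row 2 is [14, 13, 14, 3].

[14, 13, 14, 3]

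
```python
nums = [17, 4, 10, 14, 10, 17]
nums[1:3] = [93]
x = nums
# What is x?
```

nums starts as [17, 4, 10, 14, 10, 17] (length 6). The slice nums[1:3] covers indices [1, 2] with values [4, 10]. Replacing that slice with [93] (different length) produces [17, 93, 14, 10, 17].

[17, 93, 14, 10, 17]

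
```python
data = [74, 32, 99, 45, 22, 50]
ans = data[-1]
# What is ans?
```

data has length 6. Negative index -1 maps to positive index 6 + (-1) = 5. data[5] = 50.

50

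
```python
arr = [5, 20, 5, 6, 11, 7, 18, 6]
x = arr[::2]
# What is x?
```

arr has length 8. The slice arr[::2] selects indices [0, 2, 4, 6] (0->5, 2->5, 4->11, 6->18), giving [5, 5, 11, 18].

[5, 5, 11, 18]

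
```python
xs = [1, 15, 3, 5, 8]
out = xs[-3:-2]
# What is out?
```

xs has length 5. The slice xs[-3:-2] selects indices [2] (2->3), giving [3].

[3]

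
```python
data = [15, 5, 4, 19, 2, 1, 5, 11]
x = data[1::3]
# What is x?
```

data has length 8. The slice data[1::3] selects indices [1, 4, 7] (1->5, 4->2, 7->11), giving [5, 2, 11].

[5, 2, 11]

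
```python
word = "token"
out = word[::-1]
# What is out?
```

word has length 5. The slice word[::-1] selects indices [4, 3, 2, 1, 0] (4->'n', 3->'e', 2->'k', 1->'o', 0->'t'), giving 'nekot'.

'nekot'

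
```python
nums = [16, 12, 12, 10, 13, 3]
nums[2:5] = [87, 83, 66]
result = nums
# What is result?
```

nums starts as [16, 12, 12, 10, 13, 3] (length 6). The slice nums[2:5] covers indices [2, 3, 4] with values [12, 10, 13]. Replacing that slice with [87, 83, 66] (same length) produces [16, 12, 87, 83, 66, 3].

[16, 12, 87, 83, 66, 3]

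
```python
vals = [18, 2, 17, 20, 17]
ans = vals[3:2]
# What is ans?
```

vals has length 5. The slice vals[3:2] resolves to an empty index range, so the result is [].

[]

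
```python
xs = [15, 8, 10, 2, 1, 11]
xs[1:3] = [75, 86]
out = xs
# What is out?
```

xs starts as [15, 8, 10, 2, 1, 11] (length 6). The slice xs[1:3] covers indices [1, 2] with values [8, 10]. Replacing that slice with [75, 86] (same length) produces [15, 75, 86, 2, 1, 11].

[15, 75, 86, 2, 1, 11]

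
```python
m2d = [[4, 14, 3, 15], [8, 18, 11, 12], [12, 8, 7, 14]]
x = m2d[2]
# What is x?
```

m2d has 3 rows. Row 2 is [12, 8, 7, 14].

[12, 8, 7, 14]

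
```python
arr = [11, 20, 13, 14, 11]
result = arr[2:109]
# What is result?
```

arr has length 5. The slice arr[2:109] selects indices [2, 3, 4] (2->13, 3->14, 4->11), giving [13, 14, 11].

[13, 14, 11]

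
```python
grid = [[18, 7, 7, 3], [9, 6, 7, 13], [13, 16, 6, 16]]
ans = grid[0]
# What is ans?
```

grid has 3 rows. Row 0 is [18, 7, 7, 3].

[18, 7, 7, 3]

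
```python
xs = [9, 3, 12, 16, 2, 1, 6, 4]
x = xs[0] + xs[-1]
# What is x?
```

xs has length 8. xs[0] = 9.
xs has length 8. Negative index -1 maps to positive index 8 + (-1) = 7. xs[7] = 4.
Sum: 9 + 4 = 13.

13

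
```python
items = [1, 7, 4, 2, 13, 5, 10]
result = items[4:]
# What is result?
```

items has length 7. The slice items[4:] selects indices [4, 5, 6] (4->13, 5->5, 6->10), giving [13, 5, 10].

[13, 5, 10]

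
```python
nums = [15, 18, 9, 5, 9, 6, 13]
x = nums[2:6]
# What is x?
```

nums has length 7. The slice nums[2:6] selects indices [2, 3, 4, 5] (2->9, 3->5, 4->9, 5->6), giving [9, 5, 9, 6].

[9, 5, 9, 6]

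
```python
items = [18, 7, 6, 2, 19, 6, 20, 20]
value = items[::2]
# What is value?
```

items has length 8. The slice items[::2] selects indices [0, 2, 4, 6] (0->18, 2->6, 4->19, 6->20), giving [18, 6, 19, 20].

[18, 6, 19, 20]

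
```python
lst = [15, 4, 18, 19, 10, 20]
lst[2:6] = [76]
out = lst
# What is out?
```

lst starts as [15, 4, 18, 19, 10, 20] (length 6). The slice lst[2:6] covers indices [2, 3, 4, 5] with values [18, 19, 10, 20]. Replacing that slice with [76] (different length) produces [15, 4, 76].

[15, 4, 76]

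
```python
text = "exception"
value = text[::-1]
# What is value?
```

text has length 9. The slice text[::-1] selects indices [8, 7, 6, 5, 4, 3, 2, 1, 0] (8->'n', 7->'o', 6->'i', 5->'t', 4->'p', 3->'e', 2->'c', 1->'x', 0->'e'), giving 'noitpecxe'.

'noitpecxe'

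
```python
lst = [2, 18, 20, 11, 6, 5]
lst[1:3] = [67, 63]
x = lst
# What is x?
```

lst starts as [2, 18, 20, 11, 6, 5] (length 6). The slice lst[1:3] covers indices [1, 2] with values [18, 20]. Replacing that slice with [67, 63] (same length) produces [2, 67, 63, 11, 6, 5].

[2, 67, 63, 11, 6, 5]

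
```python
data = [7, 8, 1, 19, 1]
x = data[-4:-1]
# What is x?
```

data has length 5. The slice data[-4:-1] selects indices [1, 2, 3] (1->8, 2->1, 3->19), giving [8, 1, 19].

[8, 1, 19]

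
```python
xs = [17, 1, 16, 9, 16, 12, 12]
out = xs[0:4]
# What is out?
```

xs has length 7. The slice xs[0:4] selects indices [0, 1, 2, 3] (0->17, 1->1, 2->16, 3->9), giving [17, 1, 16, 9].

[17, 1, 16, 9]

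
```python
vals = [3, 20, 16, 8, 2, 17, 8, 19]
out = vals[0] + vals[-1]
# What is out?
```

vals has length 8. vals[0] = 3.
vals has length 8. Negative index -1 maps to positive index 8 + (-1) = 7. vals[7] = 19.
Sum: 3 + 19 = 22.

22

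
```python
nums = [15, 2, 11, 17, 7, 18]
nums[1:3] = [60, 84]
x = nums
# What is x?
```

nums starts as [15, 2, 11, 17, 7, 18] (length 6). The slice nums[1:3] covers indices [1, 2] with values [2, 11]. Replacing that slice with [60, 84] (same length) produces [15, 60, 84, 17, 7, 18].

[15, 60, 84, 17, 7, 18]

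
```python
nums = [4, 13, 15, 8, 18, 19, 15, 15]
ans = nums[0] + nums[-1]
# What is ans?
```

nums has length 8. nums[0] = 4.
nums has length 8. Negative index -1 maps to positive index 8 + (-1) = 7. nums[7] = 15.
Sum: 4 + 15 = 19.

19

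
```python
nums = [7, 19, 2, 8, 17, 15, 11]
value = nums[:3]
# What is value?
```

nums has length 7. The slice nums[:3] selects indices [0, 1, 2] (0->7, 1->19, 2->2), giving [7, 19, 2].

[7, 19, 2]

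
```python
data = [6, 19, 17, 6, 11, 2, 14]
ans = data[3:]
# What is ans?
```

data has length 7. The slice data[3:] selects indices [3, 4, 5, 6] (3->6, 4->11, 5->2, 6->14), giving [6, 11, 2, 14].

[6, 11, 2, 14]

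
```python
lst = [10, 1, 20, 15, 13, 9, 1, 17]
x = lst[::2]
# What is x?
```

lst has length 8. The slice lst[::2] selects indices [0, 2, 4, 6] (0->10, 2->20, 4->13, 6->1), giving [10, 20, 13, 1].

[10, 20, 13, 1]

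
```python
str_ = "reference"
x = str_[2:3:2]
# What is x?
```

str_ has length 9. The slice str_[2:3:2] selects indices [2] (2->'f'), giving 'f'.

'f'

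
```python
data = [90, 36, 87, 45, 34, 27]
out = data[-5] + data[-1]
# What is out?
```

data has length 6. Negative index -5 maps to positive index 6 + (-5) = 1. data[1] = 36.
data has length 6. Negative index -1 maps to positive index 6 + (-1) = 5. data[5] = 27.
Sum: 36 + 27 = 63.

63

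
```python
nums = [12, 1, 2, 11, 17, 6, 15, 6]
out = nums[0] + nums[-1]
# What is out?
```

nums has length 8. nums[0] = 12.
nums has length 8. Negative index -1 maps to positive index 8 + (-1) = 7. nums[7] = 6.
Sum: 12 + 6 = 18.

18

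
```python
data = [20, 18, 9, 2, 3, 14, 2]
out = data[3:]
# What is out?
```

data has length 7. The slice data[3:] selects indices [3, 4, 5, 6] (3->2, 4->3, 5->14, 6->2), giving [2, 3, 14, 2].

[2, 3, 14, 2]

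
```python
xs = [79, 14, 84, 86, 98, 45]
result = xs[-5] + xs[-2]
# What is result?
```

xs has length 6. Negative index -5 maps to positive index 6 + (-5) = 1. xs[1] = 14.
xs has length 6. Negative index -2 maps to positive index 6 + (-2) = 4. xs[4] = 98.
Sum: 14 + 98 = 112.

112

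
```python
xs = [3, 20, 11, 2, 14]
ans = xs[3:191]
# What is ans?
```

xs has length 5. The slice xs[3:191] selects indices [3, 4] (3->2, 4->14), giving [2, 14].

[2, 14]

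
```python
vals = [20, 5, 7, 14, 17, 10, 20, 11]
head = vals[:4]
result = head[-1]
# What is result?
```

vals has length 8. The slice vals[:4] selects indices [0, 1, 2, 3] (0->20, 1->5, 2->7, 3->14), giving [20, 5, 7, 14]. So head = [20, 5, 7, 14]. Then head[-1] = 14.

14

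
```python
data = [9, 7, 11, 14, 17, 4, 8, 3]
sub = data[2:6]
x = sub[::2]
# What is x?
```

data has length 8. The slice data[2:6] selects indices [2, 3, 4, 5] (2->11, 3->14, 4->17, 5->4), giving [11, 14, 17, 4]. So sub = [11, 14, 17, 4]. sub has length 4. The slice sub[::2] selects indices [0, 2] (0->11, 2->17), giving [11, 17].

[11, 17]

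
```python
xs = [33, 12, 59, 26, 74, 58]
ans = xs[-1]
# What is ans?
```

xs has length 6. Negative index -1 maps to positive index 6 + (-1) = 5. xs[5] = 58.

58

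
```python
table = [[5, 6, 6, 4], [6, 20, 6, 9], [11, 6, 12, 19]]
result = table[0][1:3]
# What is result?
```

table[0] = [5, 6, 6, 4]. table[0] has length 4. The slice table[0][1:3] selects indices [1, 2] (1->6, 2->6), giving [6, 6].

[6, 6]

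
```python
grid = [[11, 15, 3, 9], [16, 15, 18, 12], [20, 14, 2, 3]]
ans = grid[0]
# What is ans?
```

grid has 3 rows. Row 0 is [11, 15, 3, 9].

[11, 15, 3, 9]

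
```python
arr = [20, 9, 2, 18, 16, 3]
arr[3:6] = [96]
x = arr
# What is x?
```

arr starts as [20, 9, 2, 18, 16, 3] (length 6). The slice arr[3:6] covers indices [3, 4, 5] with values [18, 16, 3]. Replacing that slice with [96] (different length) produces [20, 9, 2, 96].

[20, 9, 2, 96]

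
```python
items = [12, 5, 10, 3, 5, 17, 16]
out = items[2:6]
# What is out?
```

items has length 7. The slice items[2:6] selects indices [2, 3, 4, 5] (2->10, 3->3, 4->5, 5->17), giving [10, 3, 5, 17].

[10, 3, 5, 17]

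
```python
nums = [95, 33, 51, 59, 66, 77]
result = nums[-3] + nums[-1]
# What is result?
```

nums has length 6. Negative index -3 maps to positive index 6 + (-3) = 3. nums[3] = 59.
nums has length 6. Negative index -1 maps to positive index 6 + (-1) = 5. nums[5] = 77.
Sum: 59 + 77 = 136.

136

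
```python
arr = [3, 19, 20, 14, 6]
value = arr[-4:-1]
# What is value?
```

arr has length 5. The slice arr[-4:-1] selects indices [1, 2, 3] (1->19, 2->20, 3->14), giving [19, 20, 14].

[19, 20, 14]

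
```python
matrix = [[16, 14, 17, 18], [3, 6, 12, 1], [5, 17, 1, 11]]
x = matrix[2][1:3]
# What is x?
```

matrix[2] = [5, 17, 1, 11]. matrix[2] has length 4. The slice matrix[2][1:3] selects indices [1, 2] (1->17, 2->1), giving [17, 1].

[17, 1]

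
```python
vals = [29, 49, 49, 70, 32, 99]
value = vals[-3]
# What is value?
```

vals has length 6. Negative index -3 maps to positive index 6 + (-3) = 3. vals[3] = 70.

70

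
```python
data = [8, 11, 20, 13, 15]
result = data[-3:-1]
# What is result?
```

data has length 5. The slice data[-3:-1] selects indices [2, 3] (2->20, 3->13), giving [20, 13].

[20, 13]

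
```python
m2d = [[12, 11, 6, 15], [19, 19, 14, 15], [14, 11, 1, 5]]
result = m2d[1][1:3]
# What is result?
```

m2d[1] = [19, 19, 14, 15]. m2d[1] has length 4. The slice m2d[1][1:3] selects indices [1, 2] (1->19, 2->14), giving [19, 14].

[19, 14]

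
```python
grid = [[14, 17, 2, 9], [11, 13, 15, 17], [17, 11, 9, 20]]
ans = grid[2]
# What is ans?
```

grid has 3 rows. Row 2 is [17, 11, 9, 20].

[17, 11, 9, 20]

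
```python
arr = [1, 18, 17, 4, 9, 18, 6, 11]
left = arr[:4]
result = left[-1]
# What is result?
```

arr has length 8. The slice arr[:4] selects indices [0, 1, 2, 3] (0->1, 1->18, 2->17, 3->4), giving [1, 18, 17, 4]. So left = [1, 18, 17, 4]. Then left[-1] = 4.

4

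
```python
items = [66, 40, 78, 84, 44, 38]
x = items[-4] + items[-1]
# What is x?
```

items has length 6. Negative index -4 maps to positive index 6 + (-4) = 2. items[2] = 78.
items has length 6. Negative index -1 maps to positive index 6 + (-1) = 5. items[5] = 38.
Sum: 78 + 38 = 116.

116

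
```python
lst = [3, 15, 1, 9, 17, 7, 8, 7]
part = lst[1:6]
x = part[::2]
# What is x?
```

lst has length 8. The slice lst[1:6] selects indices [1, 2, 3, 4, 5] (1->15, 2->1, 3->9, 4->17, 5->7), giving [15, 1, 9, 17, 7]. So part = [15, 1, 9, 17, 7]. part has length 5. The slice part[::2] selects indices [0, 2, 4] (0->15, 2->9, 4->7), giving [15, 9, 7].

[15, 9, 7]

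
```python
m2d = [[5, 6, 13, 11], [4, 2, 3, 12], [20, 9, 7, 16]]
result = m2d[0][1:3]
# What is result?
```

m2d[0] = [5, 6, 13, 11]. m2d[0] has length 4. The slice m2d[0][1:3] selects indices [1, 2] (1->6, 2->13), giving [6, 13].

[6, 13]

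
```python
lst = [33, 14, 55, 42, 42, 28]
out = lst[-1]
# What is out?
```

lst has length 6. Negative index -1 maps to positive index 6 + (-1) = 5. lst[5] = 28.

28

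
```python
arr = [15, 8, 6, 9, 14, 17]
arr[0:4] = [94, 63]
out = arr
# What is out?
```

arr starts as [15, 8, 6, 9, 14, 17] (length 6). The slice arr[0:4] covers indices [0, 1, 2, 3] with values [15, 8, 6, 9]. Replacing that slice with [94, 63] (different length) produces [94, 63, 14, 17].

[94, 63, 14, 17]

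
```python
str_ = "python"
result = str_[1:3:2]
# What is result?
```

str_ has length 6. The slice str_[1:3:2] selects indices [1] (1->'y'), giving 'y'.

'y'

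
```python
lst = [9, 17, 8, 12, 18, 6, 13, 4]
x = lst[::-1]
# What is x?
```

lst has length 8. The slice lst[::-1] selects indices [7, 6, 5, 4, 3, 2, 1, 0] (7->4, 6->13, 5->6, 4->18, 3->12, 2->8, 1->17, 0->9), giving [4, 13, 6, 18, 12, 8, 17, 9].

[4, 13, 6, 18, 12, 8, 17, 9]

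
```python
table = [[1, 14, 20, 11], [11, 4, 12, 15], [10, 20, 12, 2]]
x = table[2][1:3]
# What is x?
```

table[2] = [10, 20, 12, 2]. table[2] has length 4. The slice table[2][1:3] selects indices [1, 2] (1->20, 2->12), giving [20, 12].

[20, 12]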